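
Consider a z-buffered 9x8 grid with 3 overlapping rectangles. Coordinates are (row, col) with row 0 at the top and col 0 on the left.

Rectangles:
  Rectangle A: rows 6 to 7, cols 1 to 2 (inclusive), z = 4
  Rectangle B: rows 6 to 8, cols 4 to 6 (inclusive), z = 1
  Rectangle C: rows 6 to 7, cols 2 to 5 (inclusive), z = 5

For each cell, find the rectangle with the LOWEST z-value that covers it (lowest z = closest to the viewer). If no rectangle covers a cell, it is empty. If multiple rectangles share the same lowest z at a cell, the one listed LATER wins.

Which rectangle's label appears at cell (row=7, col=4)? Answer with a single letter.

Check cell (7,4):
  A: rows 6-7 cols 1-2 -> outside (col miss)
  B: rows 6-8 cols 4-6 z=1 -> covers; best now B (z=1)
  C: rows 6-7 cols 2-5 z=5 -> covers; best now B (z=1)
Winner: B at z=1

Answer: B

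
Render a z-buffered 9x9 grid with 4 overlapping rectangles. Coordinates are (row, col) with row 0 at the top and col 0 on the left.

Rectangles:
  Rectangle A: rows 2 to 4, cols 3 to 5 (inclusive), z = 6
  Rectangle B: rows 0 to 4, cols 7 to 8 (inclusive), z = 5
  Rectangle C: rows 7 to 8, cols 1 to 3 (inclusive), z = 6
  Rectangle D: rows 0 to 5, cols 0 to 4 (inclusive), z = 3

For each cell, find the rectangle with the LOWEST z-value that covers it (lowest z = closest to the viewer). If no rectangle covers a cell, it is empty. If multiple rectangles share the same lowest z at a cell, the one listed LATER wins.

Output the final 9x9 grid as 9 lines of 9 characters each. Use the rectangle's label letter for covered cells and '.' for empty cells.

DDDDD..BB
DDDDD..BB
DDDDDA.BB
DDDDDA.BB
DDDDDA.BB
DDDDD....
.........
.CCC.....
.CCC.....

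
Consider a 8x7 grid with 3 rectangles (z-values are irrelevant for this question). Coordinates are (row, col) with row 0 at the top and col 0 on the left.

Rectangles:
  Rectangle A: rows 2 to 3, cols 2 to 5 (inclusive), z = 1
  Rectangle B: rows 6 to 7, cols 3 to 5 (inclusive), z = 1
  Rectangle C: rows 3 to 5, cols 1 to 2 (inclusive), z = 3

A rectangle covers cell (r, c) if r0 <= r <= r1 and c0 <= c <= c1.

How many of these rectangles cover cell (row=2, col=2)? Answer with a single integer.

Check cell (2,2):
  A: rows 2-3 cols 2-5 -> covers
  B: rows 6-7 cols 3-5 -> outside (row miss)
  C: rows 3-5 cols 1-2 -> outside (row miss)
Count covering = 1

Answer: 1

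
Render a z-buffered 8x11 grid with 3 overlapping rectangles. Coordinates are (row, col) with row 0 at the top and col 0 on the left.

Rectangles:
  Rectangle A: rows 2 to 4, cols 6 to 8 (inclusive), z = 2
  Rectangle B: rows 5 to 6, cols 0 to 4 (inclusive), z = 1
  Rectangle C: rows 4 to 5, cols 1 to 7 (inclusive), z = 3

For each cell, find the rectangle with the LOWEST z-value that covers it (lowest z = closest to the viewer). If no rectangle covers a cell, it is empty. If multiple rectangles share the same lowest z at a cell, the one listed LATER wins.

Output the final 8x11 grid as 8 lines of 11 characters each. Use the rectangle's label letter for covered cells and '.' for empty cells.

...........
...........
......AAA..
......AAA..
.CCCCCAAA..
BBBBBCCC...
BBBBB......
...........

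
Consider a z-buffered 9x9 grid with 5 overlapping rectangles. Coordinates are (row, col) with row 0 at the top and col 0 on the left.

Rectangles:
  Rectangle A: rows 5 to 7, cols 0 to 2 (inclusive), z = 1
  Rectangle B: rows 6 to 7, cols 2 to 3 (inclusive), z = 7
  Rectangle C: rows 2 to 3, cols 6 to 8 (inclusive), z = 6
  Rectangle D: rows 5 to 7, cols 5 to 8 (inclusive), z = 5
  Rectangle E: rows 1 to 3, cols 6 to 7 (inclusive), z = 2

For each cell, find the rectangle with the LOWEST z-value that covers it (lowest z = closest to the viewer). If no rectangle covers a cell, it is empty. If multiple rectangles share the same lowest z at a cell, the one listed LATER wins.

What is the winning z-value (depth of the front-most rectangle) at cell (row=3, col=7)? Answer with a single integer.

Answer: 2

Derivation:
Check cell (3,7):
  A: rows 5-7 cols 0-2 -> outside (row miss)
  B: rows 6-7 cols 2-3 -> outside (row miss)
  C: rows 2-3 cols 6-8 z=6 -> covers; best now C (z=6)
  D: rows 5-7 cols 5-8 -> outside (row miss)
  E: rows 1-3 cols 6-7 z=2 -> covers; best now E (z=2)
Winner: E at z=2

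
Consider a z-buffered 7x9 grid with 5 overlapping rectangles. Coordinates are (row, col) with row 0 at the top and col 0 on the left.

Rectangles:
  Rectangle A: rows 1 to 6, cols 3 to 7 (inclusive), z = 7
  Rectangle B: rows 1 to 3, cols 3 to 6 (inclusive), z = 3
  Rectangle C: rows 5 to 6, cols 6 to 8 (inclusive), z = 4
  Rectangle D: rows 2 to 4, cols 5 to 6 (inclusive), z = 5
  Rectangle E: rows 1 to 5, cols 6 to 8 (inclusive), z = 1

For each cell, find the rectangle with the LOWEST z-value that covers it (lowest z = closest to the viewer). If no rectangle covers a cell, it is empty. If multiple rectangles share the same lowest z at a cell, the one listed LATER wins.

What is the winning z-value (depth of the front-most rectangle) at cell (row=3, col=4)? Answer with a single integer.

Check cell (3,4):
  A: rows 1-6 cols 3-7 z=7 -> covers; best now A (z=7)
  B: rows 1-3 cols 3-6 z=3 -> covers; best now B (z=3)
  C: rows 5-6 cols 6-8 -> outside (row miss)
  D: rows 2-4 cols 5-6 -> outside (col miss)
  E: rows 1-5 cols 6-8 -> outside (col miss)
Winner: B at z=3

Answer: 3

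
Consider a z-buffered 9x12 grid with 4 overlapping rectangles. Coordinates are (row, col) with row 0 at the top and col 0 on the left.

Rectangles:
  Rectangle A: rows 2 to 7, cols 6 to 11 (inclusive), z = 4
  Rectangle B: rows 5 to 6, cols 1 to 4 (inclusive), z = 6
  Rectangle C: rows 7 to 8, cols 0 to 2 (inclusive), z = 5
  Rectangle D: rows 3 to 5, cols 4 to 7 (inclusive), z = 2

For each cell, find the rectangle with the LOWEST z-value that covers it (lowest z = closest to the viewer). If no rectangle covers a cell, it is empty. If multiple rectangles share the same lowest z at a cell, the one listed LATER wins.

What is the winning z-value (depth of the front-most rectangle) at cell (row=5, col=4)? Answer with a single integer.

Answer: 2

Derivation:
Check cell (5,4):
  A: rows 2-7 cols 6-11 -> outside (col miss)
  B: rows 5-6 cols 1-4 z=6 -> covers; best now B (z=6)
  C: rows 7-8 cols 0-2 -> outside (row miss)
  D: rows 3-5 cols 4-7 z=2 -> covers; best now D (z=2)
Winner: D at z=2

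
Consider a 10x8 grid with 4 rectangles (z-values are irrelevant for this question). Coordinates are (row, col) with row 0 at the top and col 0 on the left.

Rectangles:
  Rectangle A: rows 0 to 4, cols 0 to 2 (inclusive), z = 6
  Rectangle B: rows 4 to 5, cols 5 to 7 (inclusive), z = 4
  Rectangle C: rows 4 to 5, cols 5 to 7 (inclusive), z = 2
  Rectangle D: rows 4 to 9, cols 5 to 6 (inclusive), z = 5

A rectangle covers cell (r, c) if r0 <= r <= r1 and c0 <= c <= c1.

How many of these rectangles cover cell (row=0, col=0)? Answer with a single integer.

Check cell (0,0):
  A: rows 0-4 cols 0-2 -> covers
  B: rows 4-5 cols 5-7 -> outside (row miss)
  C: rows 4-5 cols 5-7 -> outside (row miss)
  D: rows 4-9 cols 5-6 -> outside (row miss)
Count covering = 1

Answer: 1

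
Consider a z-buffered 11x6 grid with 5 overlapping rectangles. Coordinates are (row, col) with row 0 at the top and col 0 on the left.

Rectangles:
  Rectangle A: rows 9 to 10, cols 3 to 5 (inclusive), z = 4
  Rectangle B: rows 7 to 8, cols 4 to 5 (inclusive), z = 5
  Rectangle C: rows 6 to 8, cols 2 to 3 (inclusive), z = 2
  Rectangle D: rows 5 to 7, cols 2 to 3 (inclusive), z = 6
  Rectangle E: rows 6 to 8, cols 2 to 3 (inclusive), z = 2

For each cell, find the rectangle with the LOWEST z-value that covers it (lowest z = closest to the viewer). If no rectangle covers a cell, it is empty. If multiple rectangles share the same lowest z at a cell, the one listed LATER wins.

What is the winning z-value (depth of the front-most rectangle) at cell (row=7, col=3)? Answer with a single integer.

Answer: 2

Derivation:
Check cell (7,3):
  A: rows 9-10 cols 3-5 -> outside (row miss)
  B: rows 7-8 cols 4-5 -> outside (col miss)
  C: rows 6-8 cols 2-3 z=2 -> covers; best now C (z=2)
  D: rows 5-7 cols 2-3 z=6 -> covers; best now C (z=2)
  E: rows 6-8 cols 2-3 z=2 -> covers; best now E (z=2)
Winner: E at z=2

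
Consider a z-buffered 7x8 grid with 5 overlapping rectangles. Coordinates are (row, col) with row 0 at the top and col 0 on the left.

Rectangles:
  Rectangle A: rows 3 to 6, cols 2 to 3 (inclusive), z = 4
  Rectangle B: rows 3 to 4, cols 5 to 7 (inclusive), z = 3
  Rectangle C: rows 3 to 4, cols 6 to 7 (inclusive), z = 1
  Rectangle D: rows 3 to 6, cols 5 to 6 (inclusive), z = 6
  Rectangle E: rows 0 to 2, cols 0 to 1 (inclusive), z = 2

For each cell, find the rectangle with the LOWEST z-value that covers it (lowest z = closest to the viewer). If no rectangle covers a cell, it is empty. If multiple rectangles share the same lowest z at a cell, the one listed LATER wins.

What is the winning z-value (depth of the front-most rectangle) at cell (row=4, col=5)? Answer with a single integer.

Answer: 3

Derivation:
Check cell (4,5):
  A: rows 3-6 cols 2-3 -> outside (col miss)
  B: rows 3-4 cols 5-7 z=3 -> covers; best now B (z=3)
  C: rows 3-4 cols 6-7 -> outside (col miss)
  D: rows 3-6 cols 5-6 z=6 -> covers; best now B (z=3)
  E: rows 0-2 cols 0-1 -> outside (row miss)
Winner: B at z=3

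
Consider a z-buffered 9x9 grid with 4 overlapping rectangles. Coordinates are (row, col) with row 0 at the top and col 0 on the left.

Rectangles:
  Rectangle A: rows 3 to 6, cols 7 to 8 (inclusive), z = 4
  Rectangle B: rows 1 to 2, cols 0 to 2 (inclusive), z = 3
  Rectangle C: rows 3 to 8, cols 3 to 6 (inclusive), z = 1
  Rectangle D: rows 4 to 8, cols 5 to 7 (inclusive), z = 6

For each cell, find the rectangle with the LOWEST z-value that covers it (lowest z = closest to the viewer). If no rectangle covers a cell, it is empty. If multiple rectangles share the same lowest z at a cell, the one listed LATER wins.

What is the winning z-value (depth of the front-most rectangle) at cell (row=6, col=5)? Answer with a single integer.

Answer: 1

Derivation:
Check cell (6,5):
  A: rows 3-6 cols 7-8 -> outside (col miss)
  B: rows 1-2 cols 0-2 -> outside (row miss)
  C: rows 3-8 cols 3-6 z=1 -> covers; best now C (z=1)
  D: rows 4-8 cols 5-7 z=6 -> covers; best now C (z=1)
Winner: C at z=1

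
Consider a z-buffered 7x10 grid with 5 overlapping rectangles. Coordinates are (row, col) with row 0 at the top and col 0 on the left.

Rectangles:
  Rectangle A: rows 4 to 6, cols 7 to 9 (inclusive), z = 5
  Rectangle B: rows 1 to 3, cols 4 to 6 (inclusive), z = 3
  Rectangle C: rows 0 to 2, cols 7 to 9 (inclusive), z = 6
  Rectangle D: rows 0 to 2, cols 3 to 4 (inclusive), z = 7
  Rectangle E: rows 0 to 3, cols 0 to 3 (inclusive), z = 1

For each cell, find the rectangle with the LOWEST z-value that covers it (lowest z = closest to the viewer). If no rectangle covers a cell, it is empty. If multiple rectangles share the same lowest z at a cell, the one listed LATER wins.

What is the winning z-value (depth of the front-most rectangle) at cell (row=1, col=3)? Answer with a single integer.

Check cell (1,3):
  A: rows 4-6 cols 7-9 -> outside (row miss)
  B: rows 1-3 cols 4-6 -> outside (col miss)
  C: rows 0-2 cols 7-9 -> outside (col miss)
  D: rows 0-2 cols 3-4 z=7 -> covers; best now D (z=7)
  E: rows 0-3 cols 0-3 z=1 -> covers; best now E (z=1)
Winner: E at z=1

Answer: 1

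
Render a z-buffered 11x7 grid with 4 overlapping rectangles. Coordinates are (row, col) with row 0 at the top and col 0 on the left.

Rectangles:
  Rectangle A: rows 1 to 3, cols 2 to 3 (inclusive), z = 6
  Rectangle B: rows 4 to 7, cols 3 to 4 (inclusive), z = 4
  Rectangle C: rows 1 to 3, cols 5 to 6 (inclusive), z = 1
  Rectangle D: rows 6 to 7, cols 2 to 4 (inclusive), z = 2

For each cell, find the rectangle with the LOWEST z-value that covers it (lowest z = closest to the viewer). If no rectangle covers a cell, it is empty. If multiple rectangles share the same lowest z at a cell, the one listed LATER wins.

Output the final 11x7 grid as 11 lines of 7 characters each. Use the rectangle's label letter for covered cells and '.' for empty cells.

.......
..AA.CC
..AA.CC
..AA.CC
...BB..
...BB..
..DDD..
..DDD..
.......
.......
.......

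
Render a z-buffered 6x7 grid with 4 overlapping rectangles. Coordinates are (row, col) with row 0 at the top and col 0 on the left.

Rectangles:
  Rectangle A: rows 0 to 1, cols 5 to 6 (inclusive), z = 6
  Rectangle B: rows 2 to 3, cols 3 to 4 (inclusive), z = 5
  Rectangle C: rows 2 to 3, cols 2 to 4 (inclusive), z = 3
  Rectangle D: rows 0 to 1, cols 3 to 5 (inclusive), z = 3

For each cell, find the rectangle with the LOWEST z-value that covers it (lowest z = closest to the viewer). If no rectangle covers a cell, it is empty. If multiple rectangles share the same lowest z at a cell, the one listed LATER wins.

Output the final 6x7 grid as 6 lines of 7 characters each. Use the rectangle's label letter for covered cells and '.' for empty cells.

...DDDA
...DDDA
..CCC..
..CCC..
.......
.......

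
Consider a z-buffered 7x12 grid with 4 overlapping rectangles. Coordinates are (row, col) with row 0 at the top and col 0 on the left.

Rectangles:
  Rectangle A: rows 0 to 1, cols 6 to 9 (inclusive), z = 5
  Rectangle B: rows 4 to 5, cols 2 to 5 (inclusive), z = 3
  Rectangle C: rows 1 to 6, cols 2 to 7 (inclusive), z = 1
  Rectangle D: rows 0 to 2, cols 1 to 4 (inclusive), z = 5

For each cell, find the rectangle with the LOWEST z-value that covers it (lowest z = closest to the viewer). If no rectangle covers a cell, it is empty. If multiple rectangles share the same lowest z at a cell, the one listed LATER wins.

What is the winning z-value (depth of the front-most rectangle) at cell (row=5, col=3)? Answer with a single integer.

Check cell (5,3):
  A: rows 0-1 cols 6-9 -> outside (row miss)
  B: rows 4-5 cols 2-5 z=3 -> covers; best now B (z=3)
  C: rows 1-6 cols 2-7 z=1 -> covers; best now C (z=1)
  D: rows 0-2 cols 1-4 -> outside (row miss)
Winner: C at z=1

Answer: 1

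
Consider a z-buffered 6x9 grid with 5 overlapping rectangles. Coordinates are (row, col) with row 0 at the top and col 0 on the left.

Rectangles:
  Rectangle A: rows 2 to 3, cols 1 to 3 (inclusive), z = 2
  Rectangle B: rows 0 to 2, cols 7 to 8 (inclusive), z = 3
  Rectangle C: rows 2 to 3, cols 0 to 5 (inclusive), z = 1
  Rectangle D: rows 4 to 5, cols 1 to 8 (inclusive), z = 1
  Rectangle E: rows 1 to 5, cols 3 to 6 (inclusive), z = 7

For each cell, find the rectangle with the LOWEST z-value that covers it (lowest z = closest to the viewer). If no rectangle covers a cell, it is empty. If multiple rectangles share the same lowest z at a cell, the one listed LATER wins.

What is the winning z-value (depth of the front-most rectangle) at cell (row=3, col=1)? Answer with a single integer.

Answer: 1

Derivation:
Check cell (3,1):
  A: rows 2-3 cols 1-3 z=2 -> covers; best now A (z=2)
  B: rows 0-2 cols 7-8 -> outside (row miss)
  C: rows 2-3 cols 0-5 z=1 -> covers; best now C (z=1)
  D: rows 4-5 cols 1-8 -> outside (row miss)
  E: rows 1-5 cols 3-6 -> outside (col miss)
Winner: C at z=1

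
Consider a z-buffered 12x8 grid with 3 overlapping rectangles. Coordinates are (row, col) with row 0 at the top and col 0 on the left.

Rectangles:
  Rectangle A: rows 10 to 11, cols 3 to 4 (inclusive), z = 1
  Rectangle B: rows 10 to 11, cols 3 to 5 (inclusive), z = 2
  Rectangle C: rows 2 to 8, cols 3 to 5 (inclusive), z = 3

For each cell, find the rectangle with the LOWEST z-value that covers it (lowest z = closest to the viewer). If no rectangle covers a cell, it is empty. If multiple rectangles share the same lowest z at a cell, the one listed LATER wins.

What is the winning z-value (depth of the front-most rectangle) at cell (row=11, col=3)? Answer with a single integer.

Answer: 1

Derivation:
Check cell (11,3):
  A: rows 10-11 cols 3-4 z=1 -> covers; best now A (z=1)
  B: rows 10-11 cols 3-5 z=2 -> covers; best now A (z=1)
  C: rows 2-8 cols 3-5 -> outside (row miss)
Winner: A at z=1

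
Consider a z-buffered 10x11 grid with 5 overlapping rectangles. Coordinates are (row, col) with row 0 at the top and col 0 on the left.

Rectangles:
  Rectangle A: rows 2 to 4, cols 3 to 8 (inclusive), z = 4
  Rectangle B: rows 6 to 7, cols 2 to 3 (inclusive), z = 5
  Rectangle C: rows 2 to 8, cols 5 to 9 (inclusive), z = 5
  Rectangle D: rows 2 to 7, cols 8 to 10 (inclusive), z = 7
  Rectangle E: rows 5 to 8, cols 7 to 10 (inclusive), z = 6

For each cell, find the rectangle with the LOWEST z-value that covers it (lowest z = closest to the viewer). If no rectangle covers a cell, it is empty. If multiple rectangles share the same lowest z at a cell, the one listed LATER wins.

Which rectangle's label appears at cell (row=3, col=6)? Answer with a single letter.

Answer: A

Derivation:
Check cell (3,6):
  A: rows 2-4 cols 3-8 z=4 -> covers; best now A (z=4)
  B: rows 6-7 cols 2-3 -> outside (row miss)
  C: rows 2-8 cols 5-9 z=5 -> covers; best now A (z=4)
  D: rows 2-7 cols 8-10 -> outside (col miss)
  E: rows 5-8 cols 7-10 -> outside (row miss)
Winner: A at z=4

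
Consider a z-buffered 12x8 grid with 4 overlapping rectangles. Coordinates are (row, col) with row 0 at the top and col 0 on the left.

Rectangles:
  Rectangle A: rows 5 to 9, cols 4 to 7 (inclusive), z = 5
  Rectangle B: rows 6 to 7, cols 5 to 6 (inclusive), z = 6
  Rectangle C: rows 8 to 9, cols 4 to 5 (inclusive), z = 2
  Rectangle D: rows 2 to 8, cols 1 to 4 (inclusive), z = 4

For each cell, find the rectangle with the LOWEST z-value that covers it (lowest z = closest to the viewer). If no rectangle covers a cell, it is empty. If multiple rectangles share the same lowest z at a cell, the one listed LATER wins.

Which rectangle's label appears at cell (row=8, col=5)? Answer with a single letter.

Check cell (8,5):
  A: rows 5-9 cols 4-7 z=5 -> covers; best now A (z=5)
  B: rows 6-7 cols 5-6 -> outside (row miss)
  C: rows 8-9 cols 4-5 z=2 -> covers; best now C (z=2)
  D: rows 2-8 cols 1-4 -> outside (col miss)
Winner: C at z=2

Answer: C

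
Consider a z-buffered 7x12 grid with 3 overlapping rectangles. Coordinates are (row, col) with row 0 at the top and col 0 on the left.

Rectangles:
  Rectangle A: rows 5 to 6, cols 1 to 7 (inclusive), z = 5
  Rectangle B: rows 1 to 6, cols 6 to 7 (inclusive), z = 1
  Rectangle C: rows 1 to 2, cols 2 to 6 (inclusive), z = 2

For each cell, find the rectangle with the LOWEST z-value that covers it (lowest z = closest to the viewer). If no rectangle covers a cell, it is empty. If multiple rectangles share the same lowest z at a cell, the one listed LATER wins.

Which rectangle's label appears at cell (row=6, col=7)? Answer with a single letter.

Check cell (6,7):
  A: rows 5-6 cols 1-7 z=5 -> covers; best now A (z=5)
  B: rows 1-6 cols 6-7 z=1 -> covers; best now B (z=1)
  C: rows 1-2 cols 2-6 -> outside (row miss)
Winner: B at z=1

Answer: B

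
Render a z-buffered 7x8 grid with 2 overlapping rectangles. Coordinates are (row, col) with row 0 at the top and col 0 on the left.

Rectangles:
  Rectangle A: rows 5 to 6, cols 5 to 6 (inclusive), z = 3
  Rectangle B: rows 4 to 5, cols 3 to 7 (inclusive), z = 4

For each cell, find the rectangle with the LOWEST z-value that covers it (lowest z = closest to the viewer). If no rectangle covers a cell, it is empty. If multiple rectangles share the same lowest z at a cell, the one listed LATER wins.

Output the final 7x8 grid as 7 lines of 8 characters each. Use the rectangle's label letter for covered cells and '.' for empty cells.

........
........
........
........
...BBBBB
...BBAAB
.....AA.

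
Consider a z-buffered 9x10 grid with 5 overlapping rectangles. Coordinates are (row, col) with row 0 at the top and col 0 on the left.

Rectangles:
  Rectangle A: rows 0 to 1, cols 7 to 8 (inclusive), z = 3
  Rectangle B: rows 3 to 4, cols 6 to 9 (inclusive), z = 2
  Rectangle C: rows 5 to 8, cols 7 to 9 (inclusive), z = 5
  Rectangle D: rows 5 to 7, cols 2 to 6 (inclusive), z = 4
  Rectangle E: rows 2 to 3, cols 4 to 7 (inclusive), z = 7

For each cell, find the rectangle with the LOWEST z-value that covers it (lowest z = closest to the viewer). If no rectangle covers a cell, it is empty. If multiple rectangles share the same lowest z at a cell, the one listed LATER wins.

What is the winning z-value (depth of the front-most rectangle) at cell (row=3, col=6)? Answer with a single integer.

Check cell (3,6):
  A: rows 0-1 cols 7-8 -> outside (row miss)
  B: rows 3-4 cols 6-9 z=2 -> covers; best now B (z=2)
  C: rows 5-8 cols 7-9 -> outside (row miss)
  D: rows 5-7 cols 2-6 -> outside (row miss)
  E: rows 2-3 cols 4-7 z=7 -> covers; best now B (z=2)
Winner: B at z=2

Answer: 2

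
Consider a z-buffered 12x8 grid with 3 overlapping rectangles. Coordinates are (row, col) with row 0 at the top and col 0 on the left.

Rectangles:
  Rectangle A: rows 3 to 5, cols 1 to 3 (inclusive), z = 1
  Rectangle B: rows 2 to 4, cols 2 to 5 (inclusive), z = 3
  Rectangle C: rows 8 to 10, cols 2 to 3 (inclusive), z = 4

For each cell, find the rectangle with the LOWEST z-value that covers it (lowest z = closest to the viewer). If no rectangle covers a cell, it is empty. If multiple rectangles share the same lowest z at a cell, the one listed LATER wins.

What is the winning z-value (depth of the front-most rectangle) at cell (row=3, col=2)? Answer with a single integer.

Answer: 1

Derivation:
Check cell (3,2):
  A: rows 3-5 cols 1-3 z=1 -> covers; best now A (z=1)
  B: rows 2-4 cols 2-5 z=3 -> covers; best now A (z=1)
  C: rows 8-10 cols 2-3 -> outside (row miss)
Winner: A at z=1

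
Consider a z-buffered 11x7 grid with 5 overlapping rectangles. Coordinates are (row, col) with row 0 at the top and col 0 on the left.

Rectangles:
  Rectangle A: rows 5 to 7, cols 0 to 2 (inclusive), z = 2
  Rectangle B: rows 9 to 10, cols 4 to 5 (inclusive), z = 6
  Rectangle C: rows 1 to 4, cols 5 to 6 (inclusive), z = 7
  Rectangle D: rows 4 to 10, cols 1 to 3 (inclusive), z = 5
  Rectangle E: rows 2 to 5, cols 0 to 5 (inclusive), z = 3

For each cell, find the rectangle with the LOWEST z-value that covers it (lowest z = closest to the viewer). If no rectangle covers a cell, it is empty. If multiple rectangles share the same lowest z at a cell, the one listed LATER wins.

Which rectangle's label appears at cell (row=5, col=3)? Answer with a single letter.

Answer: E

Derivation:
Check cell (5,3):
  A: rows 5-7 cols 0-2 -> outside (col miss)
  B: rows 9-10 cols 4-5 -> outside (row miss)
  C: rows 1-4 cols 5-6 -> outside (row miss)
  D: rows 4-10 cols 1-3 z=5 -> covers; best now D (z=5)
  E: rows 2-5 cols 0-5 z=3 -> covers; best now E (z=3)
Winner: E at z=3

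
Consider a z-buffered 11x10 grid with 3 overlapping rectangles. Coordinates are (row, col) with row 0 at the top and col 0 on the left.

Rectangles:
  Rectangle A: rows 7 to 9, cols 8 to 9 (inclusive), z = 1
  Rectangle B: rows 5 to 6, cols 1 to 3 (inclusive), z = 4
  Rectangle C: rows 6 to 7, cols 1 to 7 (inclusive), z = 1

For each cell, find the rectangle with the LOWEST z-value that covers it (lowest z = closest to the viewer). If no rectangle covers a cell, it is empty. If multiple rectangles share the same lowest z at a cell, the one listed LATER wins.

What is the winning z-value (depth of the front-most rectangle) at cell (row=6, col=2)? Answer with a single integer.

Check cell (6,2):
  A: rows 7-9 cols 8-9 -> outside (row miss)
  B: rows 5-6 cols 1-3 z=4 -> covers; best now B (z=4)
  C: rows 6-7 cols 1-7 z=1 -> covers; best now C (z=1)
Winner: C at z=1

Answer: 1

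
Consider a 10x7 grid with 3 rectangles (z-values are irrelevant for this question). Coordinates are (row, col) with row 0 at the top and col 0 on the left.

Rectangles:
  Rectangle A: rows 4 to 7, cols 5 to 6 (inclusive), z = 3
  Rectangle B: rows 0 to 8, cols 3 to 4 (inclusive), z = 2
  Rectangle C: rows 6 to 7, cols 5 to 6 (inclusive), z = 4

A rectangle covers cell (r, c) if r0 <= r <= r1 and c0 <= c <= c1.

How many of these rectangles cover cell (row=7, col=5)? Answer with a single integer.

Answer: 2

Derivation:
Check cell (7,5):
  A: rows 4-7 cols 5-6 -> covers
  B: rows 0-8 cols 3-4 -> outside (col miss)
  C: rows 6-7 cols 5-6 -> covers
Count covering = 2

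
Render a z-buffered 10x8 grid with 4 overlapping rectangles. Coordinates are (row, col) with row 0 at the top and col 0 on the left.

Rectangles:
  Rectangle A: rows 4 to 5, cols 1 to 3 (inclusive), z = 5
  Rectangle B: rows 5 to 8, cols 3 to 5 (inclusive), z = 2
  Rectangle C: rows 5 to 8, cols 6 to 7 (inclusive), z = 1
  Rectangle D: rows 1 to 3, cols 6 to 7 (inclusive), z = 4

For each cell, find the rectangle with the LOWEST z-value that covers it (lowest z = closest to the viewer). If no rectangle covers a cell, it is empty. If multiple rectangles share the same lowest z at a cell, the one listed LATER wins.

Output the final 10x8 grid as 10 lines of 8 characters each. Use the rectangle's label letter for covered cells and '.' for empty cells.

........
......DD
......DD
......DD
.AAA....
.AABBBCC
...BBBCC
...BBBCC
...BBBCC
........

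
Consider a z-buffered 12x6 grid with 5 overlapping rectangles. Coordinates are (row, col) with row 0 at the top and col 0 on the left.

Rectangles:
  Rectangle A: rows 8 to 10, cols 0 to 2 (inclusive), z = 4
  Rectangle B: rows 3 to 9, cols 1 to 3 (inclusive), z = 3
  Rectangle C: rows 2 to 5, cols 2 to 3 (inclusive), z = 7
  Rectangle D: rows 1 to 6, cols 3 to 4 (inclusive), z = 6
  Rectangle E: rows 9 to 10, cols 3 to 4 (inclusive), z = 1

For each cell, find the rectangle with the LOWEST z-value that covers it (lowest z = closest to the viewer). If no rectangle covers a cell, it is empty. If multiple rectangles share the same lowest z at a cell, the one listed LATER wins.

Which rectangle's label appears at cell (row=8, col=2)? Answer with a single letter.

Check cell (8,2):
  A: rows 8-10 cols 0-2 z=4 -> covers; best now A (z=4)
  B: rows 3-9 cols 1-3 z=3 -> covers; best now B (z=3)
  C: rows 2-5 cols 2-3 -> outside (row miss)
  D: rows 1-6 cols 3-4 -> outside (row miss)
  E: rows 9-10 cols 3-4 -> outside (row miss)
Winner: B at z=3

Answer: B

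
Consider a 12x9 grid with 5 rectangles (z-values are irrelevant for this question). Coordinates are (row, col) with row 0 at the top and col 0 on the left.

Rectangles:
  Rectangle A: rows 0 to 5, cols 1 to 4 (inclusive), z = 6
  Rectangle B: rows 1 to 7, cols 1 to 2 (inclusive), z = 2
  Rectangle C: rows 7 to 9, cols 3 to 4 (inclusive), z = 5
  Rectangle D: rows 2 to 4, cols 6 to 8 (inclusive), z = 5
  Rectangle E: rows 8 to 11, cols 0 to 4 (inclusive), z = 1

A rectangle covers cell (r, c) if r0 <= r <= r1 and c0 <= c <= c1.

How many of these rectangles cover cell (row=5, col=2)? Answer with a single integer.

Answer: 2

Derivation:
Check cell (5,2):
  A: rows 0-5 cols 1-4 -> covers
  B: rows 1-7 cols 1-2 -> covers
  C: rows 7-9 cols 3-4 -> outside (row miss)
  D: rows 2-4 cols 6-8 -> outside (row miss)
  E: rows 8-11 cols 0-4 -> outside (row miss)
Count covering = 2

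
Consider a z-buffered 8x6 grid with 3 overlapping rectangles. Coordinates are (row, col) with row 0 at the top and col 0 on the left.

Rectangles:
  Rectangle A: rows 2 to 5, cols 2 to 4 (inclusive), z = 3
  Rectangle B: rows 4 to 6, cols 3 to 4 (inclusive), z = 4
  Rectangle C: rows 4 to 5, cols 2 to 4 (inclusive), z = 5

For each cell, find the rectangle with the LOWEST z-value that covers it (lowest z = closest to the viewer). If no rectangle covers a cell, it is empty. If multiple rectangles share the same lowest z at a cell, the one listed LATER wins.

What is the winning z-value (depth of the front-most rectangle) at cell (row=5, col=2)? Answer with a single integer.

Answer: 3

Derivation:
Check cell (5,2):
  A: rows 2-5 cols 2-4 z=3 -> covers; best now A (z=3)
  B: rows 4-6 cols 3-4 -> outside (col miss)
  C: rows 4-5 cols 2-4 z=5 -> covers; best now A (z=3)
Winner: A at z=3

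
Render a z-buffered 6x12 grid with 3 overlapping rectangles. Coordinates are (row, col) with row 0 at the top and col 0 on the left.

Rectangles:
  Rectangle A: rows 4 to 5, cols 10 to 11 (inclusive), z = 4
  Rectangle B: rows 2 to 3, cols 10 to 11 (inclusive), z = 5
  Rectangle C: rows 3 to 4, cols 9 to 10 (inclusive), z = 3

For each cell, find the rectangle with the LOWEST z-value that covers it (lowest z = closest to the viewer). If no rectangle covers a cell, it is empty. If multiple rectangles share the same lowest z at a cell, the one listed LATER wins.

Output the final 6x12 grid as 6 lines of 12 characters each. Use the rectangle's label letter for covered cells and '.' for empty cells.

............
............
..........BB
.........CCB
.........CCA
..........AA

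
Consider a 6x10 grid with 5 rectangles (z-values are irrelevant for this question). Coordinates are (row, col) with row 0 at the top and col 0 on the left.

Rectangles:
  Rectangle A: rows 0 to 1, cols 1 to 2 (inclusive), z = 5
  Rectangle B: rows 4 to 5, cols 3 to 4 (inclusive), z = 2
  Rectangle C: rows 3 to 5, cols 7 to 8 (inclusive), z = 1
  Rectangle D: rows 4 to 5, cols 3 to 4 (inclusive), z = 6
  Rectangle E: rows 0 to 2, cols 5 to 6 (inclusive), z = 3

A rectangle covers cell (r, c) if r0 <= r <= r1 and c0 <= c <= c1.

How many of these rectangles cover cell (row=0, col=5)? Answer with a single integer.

Answer: 1

Derivation:
Check cell (0,5):
  A: rows 0-1 cols 1-2 -> outside (col miss)
  B: rows 4-5 cols 3-4 -> outside (row miss)
  C: rows 3-5 cols 7-8 -> outside (row miss)
  D: rows 4-5 cols 3-4 -> outside (row miss)
  E: rows 0-2 cols 5-6 -> covers
Count covering = 1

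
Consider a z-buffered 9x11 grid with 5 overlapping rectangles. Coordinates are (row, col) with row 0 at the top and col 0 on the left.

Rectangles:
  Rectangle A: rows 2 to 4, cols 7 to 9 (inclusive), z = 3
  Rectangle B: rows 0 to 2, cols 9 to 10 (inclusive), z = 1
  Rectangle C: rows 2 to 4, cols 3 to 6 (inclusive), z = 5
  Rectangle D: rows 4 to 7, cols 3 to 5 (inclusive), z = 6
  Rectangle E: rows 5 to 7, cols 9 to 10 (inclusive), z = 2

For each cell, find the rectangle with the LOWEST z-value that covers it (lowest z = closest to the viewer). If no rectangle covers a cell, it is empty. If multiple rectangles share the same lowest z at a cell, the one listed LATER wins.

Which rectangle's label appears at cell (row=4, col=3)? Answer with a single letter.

Check cell (4,3):
  A: rows 2-4 cols 7-9 -> outside (col miss)
  B: rows 0-2 cols 9-10 -> outside (row miss)
  C: rows 2-4 cols 3-6 z=5 -> covers; best now C (z=5)
  D: rows 4-7 cols 3-5 z=6 -> covers; best now C (z=5)
  E: rows 5-7 cols 9-10 -> outside (row miss)
Winner: C at z=5

Answer: C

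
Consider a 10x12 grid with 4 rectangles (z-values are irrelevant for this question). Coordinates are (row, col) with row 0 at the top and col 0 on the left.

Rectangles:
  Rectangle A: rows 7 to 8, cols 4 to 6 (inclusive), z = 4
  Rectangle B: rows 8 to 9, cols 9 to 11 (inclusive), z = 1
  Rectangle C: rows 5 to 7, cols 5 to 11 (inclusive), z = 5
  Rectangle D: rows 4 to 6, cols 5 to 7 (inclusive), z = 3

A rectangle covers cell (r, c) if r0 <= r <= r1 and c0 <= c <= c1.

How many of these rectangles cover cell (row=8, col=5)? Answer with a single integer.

Answer: 1

Derivation:
Check cell (8,5):
  A: rows 7-8 cols 4-6 -> covers
  B: rows 8-9 cols 9-11 -> outside (col miss)
  C: rows 5-7 cols 5-11 -> outside (row miss)
  D: rows 4-6 cols 5-7 -> outside (row miss)
Count covering = 1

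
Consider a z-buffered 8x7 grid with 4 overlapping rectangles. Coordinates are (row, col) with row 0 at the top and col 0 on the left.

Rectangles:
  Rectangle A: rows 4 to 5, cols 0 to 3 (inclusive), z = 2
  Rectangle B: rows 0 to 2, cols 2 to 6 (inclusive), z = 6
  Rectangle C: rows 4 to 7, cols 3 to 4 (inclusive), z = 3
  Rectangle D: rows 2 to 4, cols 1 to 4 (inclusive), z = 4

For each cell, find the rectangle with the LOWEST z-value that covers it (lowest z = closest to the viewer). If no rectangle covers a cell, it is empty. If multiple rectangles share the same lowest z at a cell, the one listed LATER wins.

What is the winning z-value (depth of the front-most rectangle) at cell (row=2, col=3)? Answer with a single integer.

Answer: 4

Derivation:
Check cell (2,3):
  A: rows 4-5 cols 0-3 -> outside (row miss)
  B: rows 0-2 cols 2-6 z=6 -> covers; best now B (z=6)
  C: rows 4-7 cols 3-4 -> outside (row miss)
  D: rows 2-4 cols 1-4 z=4 -> covers; best now D (z=4)
Winner: D at z=4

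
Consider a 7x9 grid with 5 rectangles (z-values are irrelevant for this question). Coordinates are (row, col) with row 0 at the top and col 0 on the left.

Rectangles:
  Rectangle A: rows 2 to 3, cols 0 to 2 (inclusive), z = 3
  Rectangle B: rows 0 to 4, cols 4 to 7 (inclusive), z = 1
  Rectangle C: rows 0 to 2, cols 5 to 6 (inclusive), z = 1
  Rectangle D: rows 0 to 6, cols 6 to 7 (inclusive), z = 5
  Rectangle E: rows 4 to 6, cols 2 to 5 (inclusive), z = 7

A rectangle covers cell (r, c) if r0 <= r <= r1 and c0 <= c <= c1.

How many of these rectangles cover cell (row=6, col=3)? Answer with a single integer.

Check cell (6,3):
  A: rows 2-3 cols 0-2 -> outside (row miss)
  B: rows 0-4 cols 4-7 -> outside (row miss)
  C: rows 0-2 cols 5-6 -> outside (row miss)
  D: rows 0-6 cols 6-7 -> outside (col miss)
  E: rows 4-6 cols 2-5 -> covers
Count covering = 1

Answer: 1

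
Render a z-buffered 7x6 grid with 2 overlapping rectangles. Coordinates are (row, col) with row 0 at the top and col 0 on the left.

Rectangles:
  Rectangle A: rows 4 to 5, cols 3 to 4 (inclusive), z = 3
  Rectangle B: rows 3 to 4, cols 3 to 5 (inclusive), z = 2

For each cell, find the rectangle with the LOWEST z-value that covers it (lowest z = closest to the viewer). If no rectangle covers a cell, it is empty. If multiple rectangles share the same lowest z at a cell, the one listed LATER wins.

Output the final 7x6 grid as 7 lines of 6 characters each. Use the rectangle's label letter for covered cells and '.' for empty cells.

......
......
......
...BBB
...BBB
...AA.
......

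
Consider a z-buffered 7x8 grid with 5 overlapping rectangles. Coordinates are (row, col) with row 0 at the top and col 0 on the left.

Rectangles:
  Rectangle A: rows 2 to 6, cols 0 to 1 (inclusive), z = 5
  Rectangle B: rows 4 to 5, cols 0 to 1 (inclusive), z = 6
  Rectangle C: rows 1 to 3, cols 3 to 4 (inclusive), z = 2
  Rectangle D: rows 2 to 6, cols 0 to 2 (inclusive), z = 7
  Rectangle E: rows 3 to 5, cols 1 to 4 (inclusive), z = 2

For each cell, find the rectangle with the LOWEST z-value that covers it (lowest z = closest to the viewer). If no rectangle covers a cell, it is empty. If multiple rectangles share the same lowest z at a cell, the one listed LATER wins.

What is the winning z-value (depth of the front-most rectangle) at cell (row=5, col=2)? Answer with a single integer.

Check cell (5,2):
  A: rows 2-6 cols 0-1 -> outside (col miss)
  B: rows 4-5 cols 0-1 -> outside (col miss)
  C: rows 1-3 cols 3-4 -> outside (row miss)
  D: rows 2-6 cols 0-2 z=7 -> covers; best now D (z=7)
  E: rows 3-5 cols 1-4 z=2 -> covers; best now E (z=2)
Winner: E at z=2

Answer: 2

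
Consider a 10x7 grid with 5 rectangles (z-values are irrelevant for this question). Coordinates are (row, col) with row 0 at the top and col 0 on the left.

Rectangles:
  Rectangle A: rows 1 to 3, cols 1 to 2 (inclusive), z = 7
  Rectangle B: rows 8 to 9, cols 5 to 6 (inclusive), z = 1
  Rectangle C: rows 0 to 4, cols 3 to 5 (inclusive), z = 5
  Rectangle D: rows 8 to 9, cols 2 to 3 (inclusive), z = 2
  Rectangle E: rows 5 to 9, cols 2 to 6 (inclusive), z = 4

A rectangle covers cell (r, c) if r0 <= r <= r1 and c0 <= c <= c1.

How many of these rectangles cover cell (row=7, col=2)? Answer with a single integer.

Answer: 1

Derivation:
Check cell (7,2):
  A: rows 1-3 cols 1-2 -> outside (row miss)
  B: rows 8-9 cols 5-6 -> outside (row miss)
  C: rows 0-4 cols 3-5 -> outside (row miss)
  D: rows 8-9 cols 2-3 -> outside (row miss)
  E: rows 5-9 cols 2-6 -> covers
Count covering = 1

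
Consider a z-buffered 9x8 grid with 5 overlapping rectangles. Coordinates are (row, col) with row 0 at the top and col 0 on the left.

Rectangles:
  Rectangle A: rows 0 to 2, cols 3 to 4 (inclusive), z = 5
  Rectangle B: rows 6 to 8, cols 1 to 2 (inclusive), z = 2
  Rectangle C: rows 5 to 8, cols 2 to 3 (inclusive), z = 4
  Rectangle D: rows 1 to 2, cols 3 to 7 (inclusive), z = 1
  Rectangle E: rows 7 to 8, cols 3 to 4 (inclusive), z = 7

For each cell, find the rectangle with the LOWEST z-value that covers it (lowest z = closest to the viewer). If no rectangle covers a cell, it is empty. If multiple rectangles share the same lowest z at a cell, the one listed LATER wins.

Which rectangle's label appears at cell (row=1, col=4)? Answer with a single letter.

Check cell (1,4):
  A: rows 0-2 cols 3-4 z=5 -> covers; best now A (z=5)
  B: rows 6-8 cols 1-2 -> outside (row miss)
  C: rows 5-8 cols 2-3 -> outside (row miss)
  D: rows 1-2 cols 3-7 z=1 -> covers; best now D (z=1)
  E: rows 7-8 cols 3-4 -> outside (row miss)
Winner: D at z=1

Answer: D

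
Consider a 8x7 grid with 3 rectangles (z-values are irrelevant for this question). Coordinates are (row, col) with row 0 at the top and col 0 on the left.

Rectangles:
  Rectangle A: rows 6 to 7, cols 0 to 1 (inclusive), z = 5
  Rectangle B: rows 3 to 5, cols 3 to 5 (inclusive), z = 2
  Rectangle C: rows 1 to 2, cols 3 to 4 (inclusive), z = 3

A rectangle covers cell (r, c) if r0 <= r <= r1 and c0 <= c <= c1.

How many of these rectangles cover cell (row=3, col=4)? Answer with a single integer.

Answer: 1

Derivation:
Check cell (3,4):
  A: rows 6-7 cols 0-1 -> outside (row miss)
  B: rows 3-5 cols 3-5 -> covers
  C: rows 1-2 cols 3-4 -> outside (row miss)
Count covering = 1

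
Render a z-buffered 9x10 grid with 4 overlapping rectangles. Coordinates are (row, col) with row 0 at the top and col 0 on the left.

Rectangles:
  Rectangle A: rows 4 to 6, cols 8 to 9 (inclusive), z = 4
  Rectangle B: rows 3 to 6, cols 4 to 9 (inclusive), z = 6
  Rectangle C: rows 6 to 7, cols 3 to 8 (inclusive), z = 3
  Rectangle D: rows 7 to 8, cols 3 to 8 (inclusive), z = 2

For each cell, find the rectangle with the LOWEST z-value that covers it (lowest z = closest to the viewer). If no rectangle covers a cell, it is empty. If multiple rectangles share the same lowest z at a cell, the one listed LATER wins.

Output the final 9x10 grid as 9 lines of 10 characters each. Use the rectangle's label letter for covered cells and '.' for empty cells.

..........
..........
..........
....BBBBBB
....BBBBAA
....BBBBAA
...CCCCCCA
...DDDDDD.
...DDDDDD.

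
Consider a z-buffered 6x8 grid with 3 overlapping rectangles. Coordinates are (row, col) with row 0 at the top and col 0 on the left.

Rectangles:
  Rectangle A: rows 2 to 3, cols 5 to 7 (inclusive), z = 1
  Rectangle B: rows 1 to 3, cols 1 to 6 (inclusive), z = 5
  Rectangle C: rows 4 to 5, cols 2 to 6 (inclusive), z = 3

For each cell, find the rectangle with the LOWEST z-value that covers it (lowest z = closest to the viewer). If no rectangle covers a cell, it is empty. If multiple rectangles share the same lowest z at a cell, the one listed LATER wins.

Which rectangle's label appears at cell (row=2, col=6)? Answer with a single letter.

Check cell (2,6):
  A: rows 2-3 cols 5-7 z=1 -> covers; best now A (z=1)
  B: rows 1-3 cols 1-6 z=5 -> covers; best now A (z=1)
  C: rows 4-5 cols 2-6 -> outside (row miss)
Winner: A at z=1

Answer: A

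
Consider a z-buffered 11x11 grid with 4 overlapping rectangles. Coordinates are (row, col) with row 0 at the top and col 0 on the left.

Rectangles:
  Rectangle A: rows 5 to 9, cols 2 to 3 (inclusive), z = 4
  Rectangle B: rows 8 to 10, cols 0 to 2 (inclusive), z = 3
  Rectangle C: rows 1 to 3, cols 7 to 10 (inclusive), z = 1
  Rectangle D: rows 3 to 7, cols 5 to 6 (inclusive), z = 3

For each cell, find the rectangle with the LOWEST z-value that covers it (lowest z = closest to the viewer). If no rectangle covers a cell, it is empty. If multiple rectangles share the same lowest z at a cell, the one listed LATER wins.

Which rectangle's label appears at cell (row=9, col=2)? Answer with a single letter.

Answer: B

Derivation:
Check cell (9,2):
  A: rows 5-9 cols 2-3 z=4 -> covers; best now A (z=4)
  B: rows 8-10 cols 0-2 z=3 -> covers; best now B (z=3)
  C: rows 1-3 cols 7-10 -> outside (row miss)
  D: rows 3-7 cols 5-6 -> outside (row miss)
Winner: B at z=3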